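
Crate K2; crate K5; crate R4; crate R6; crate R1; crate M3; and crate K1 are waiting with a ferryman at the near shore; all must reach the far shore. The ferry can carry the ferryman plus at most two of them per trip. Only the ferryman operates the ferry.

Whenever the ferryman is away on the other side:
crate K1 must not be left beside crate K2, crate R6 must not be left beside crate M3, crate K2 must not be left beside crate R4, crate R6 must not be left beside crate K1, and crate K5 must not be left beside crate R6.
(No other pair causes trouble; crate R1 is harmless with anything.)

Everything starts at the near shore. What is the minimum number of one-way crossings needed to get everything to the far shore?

9

Counting alone: the ferryman can take at most 2 across per trip to the far shore, so moving all 7 needs at least 4 loaded trips out, with a return between consecutive ones — at least 7 crossings.
The safety rule pushes this higher. Following every safe sequence of crossings, the most of the 7 that can be at the far shore as the ferry arrives there on crossing 7 is 6 — never all 7.
So no plan with fewer than 9 crossings exists, and this one achieves 9:
1. Ferryman goes to the far shore with crate K2 and crate R6.  [the near shore: crate K1, crate K5, crate M3, crate R1, crate R4 | the far shore: crate K2, crate R6]
2. Ferryman goes back to the near shore alone.  [the near shore: crate K1, crate K5, crate M3, crate R1, crate R4 | the far shore: crate K2, crate R6]
3. Ferryman goes to the far shore with crate K5.  [the near shore: crate K1, crate M3, crate R1, crate R4 | the far shore: crate K2, crate K5, crate R6]
4. Ferryman goes back to the near shore with crate R6.  [the near shore: crate K1, crate M3, crate R1, crate R4, crate R6 | the far shore: crate K2, crate K5]
5. Ferryman goes to the far shore with crate K1 and crate M3.  [the near shore: crate R1, crate R4, crate R6 | the far shore: crate K1, crate K2, crate K5, crate M3]
6. Ferryman goes back to the near shore with crate K2.  [the near shore: crate K2, crate R1, crate R4, crate R6 | the far shore: crate K1, crate K5, crate M3]
7. Ferryman goes to the far shore with crate R1 and crate R4.  [the near shore: crate K2, crate R6 | the far shore: crate K1, crate K5, crate M3, crate R1, crate R4]
8. Ferryman goes back to the near shore alone.  [the near shore: crate K2, crate R6 | the far shore: crate K1, crate K5, crate M3, crate R1, crate R4]
9. Ferryman goes to the far shore with crate K2 and crate R6.  [the near shore: — | the far shore: crate K1, crate K2, crate K5, crate M3, crate R1, crate R4, crate R6]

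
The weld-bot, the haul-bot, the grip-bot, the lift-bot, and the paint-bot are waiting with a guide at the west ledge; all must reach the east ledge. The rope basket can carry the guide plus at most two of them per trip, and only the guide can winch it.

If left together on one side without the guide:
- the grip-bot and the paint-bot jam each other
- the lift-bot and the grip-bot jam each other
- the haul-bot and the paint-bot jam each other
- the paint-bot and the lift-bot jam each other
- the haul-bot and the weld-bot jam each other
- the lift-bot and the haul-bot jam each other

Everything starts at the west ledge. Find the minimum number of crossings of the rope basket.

impossible

Whatever the first load, the items left behind include a forbidden pair without the guide. No opening move is safe, so no plan exists.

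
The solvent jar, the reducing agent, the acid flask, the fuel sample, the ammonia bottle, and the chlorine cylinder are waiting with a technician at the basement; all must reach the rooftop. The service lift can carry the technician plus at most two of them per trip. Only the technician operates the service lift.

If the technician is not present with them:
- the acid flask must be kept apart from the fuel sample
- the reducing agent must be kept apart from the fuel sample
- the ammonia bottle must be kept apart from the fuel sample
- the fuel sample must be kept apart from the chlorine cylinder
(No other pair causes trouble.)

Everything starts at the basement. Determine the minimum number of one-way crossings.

7

Counting alone: the technician can take at most 2 across per trip to the rooftop, so moving all 6 needs at least 3 loaded trips out, with a return between consecutive ones — at least 5 crossings.
The safety rule pushes this higher. Following every safe sequence of crossings, the most of the 6 that can be at the rooftop as the service lift arrives there on crossing 5 is 5 — never all 6.
So no plan with fewer than 7 crossings exists, and this one achieves 7:
1. Technician goes to the rooftop with the fuel sample.  [the basement: the acid flask, the ammonia bottle, the chlorine cylinder, the reducing agent, the solvent jar | the rooftop: the fuel sample]
2. Technician goes back to the basement alone.  [the basement: the acid flask, the ammonia bottle, the chlorine cylinder, the reducing agent, the solvent jar | the rooftop: the fuel sample]
3. Technician goes to the rooftop with the acid flask and the reducing agent.  [the basement: the ammonia bottle, the chlorine cylinder, the solvent jar | the rooftop: the acid flask, the fuel sample, the reducing agent]
4. Technician goes back to the basement with the fuel sample.  [the basement: the ammonia bottle, the chlorine cylinder, the fuel sample, the solvent jar | the rooftop: the acid flask, the reducing agent]
5. Technician goes to the rooftop with the ammonia bottle and the chlorine cylinder.  [the basement: the fuel sample, the solvent jar | the rooftop: the acid flask, the ammonia bottle, the chlorine cylinder, the reducing agent]
6. Technician goes back to the basement alone.  [the basement: the fuel sample, the solvent jar | the rooftop: the acid flask, the ammonia bottle, the chlorine cylinder, the reducing agent]
7. Technician goes to the rooftop with the fuel sample and the solvent jar.  [the basement: — | the rooftop: the acid flask, the ammonia bottle, the chlorine cylinder, the fuel sample, the reducing agent, the solvent jar]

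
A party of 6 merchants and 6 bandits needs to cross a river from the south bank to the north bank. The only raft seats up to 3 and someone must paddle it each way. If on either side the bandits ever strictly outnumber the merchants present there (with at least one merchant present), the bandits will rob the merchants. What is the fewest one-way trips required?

impossible

Following every safe sequence of crossings from the start, the most of the 12 that can be at the north bank as the raft arrives there on crossings 1, 3, 5 is 3, 5, 6 respectively; the best ever achieved is 6 of 12.
From crossing 7 on, no configuration arises that was not already reachable earlier: only 17 distinct safe configurations (who is on which side, and where the raft is) can ever be reached, none of them has everyone across, and every continuation just revisits them. They are: 0 merchants + 0 bandits across (raft back at the start); 0 merchants + 1 bandit across (raft there); 0 merchants + 1 bandit across (raft back at the start); 0 merchants + 2 bandits across (raft there); 0 merchants + 2 bandits across (raft back at the start); 0 merchants + 3 bandits across (raft there); 0 merchants + 3 bandits across (raft back at the start); 0 merchants + 4 bandits across (raft there); 0 merchants + 4 bandits across (raft back at the start); 0 merchants + 5 bandits across (raft there); 0 merchants + 5 bandits across (raft back at the start); 0 merchants + 6 bandits across (raft there); 1 merchant + 1 bandit across (raft there); 1 merchant + 1 bandit across (raft back at the start); 2 merchants + 2 bandits across (raft there); 2 merchants + 2 bandits across (raft back at the start); 3 merchants + 3 bandits across (raft there). So no valid plan exists.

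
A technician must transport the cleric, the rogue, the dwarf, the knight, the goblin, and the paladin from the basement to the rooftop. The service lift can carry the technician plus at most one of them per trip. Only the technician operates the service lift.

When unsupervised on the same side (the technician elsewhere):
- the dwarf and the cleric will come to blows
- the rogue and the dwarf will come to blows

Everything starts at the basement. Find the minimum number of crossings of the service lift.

Counting alone: the technician can take at most 1 across per trip to the rooftop, so moving all 6 needs at least 6 loaded trips out, with a return between consecutive ones — at least 11 crossings.
The safety rule pushes this higher. Following every safe sequence of crossings, the most of the 6 that can be at the rooftop as the service lift arrives there on crossing 11 is 5 — never all 6.
So no plan with fewer than 13 crossings exists, and this one achieves 13:
1. Technician goes to the rooftop with the dwarf.  [the basement: the cleric, the goblin, the knight, the paladin, the rogue | the rooftop: the dwarf]
2. Technician goes back to the basement alone.  [the basement: the cleric, the goblin, the knight, the paladin, the rogue | the rooftop: the dwarf]
3. Technician goes to the rooftop with the cleric.  [the basement: the goblin, the knight, the paladin, the rogue | the rooftop: the cleric, the dwarf]
4. Technician goes back to the basement with the dwarf.  [the basement: the dwarf, the goblin, the knight, the paladin, the rogue | the rooftop: the cleric]
5. Technician goes to the rooftop with the rogue.  [the basement: the dwarf, the goblin, the knight, the paladin | the rooftop: the cleric, the rogue]
6. Technician goes back to the basement alone.  [the basement: the dwarf, the goblin, the knight, the paladin | the rooftop: the cleric, the rogue]
7. Technician goes to the rooftop with the knight.  [the basement: the dwarf, the goblin, the paladin | the rooftop: the cleric, the knight, the rogue]
8. Technician goes back to the basement alone.  [the basement: the dwarf, the goblin, the paladin | the rooftop: the cleric, the knight, the rogue]
9. Technician goes to the rooftop with the goblin.  [the basement: the dwarf, the paladin | the rooftop: the cleric, the goblin, the knight, the rogue]
10. Technician goes back to the basement alone.  [the basement: the dwarf, the paladin | the rooftop: the cleric, the goblin, the knight, the rogue]
11. Technician goes to the rooftop with the paladin.  [the basement: the dwarf | the rooftop: the cleric, the goblin, the knight, the paladin, the rogue]
12. Technician goes back to the basement alone.  [the basement: the dwarf | the rooftop: the cleric, the goblin, the knight, the paladin, the rogue]
13. Technician goes to the rooftop with the dwarf.  [the basement: — | the rooftop: the cleric, the dwarf, the goblin, the knight, the paladin, the rogue]

13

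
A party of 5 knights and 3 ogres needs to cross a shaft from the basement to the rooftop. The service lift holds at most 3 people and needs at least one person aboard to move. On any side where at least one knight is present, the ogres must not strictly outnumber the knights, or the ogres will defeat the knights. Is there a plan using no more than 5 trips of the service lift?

Counting alone: each trip to the rooftop takes at most 3 across and each return brings at least 1 back, so after t trips out (and t−1 returns) at most 3t − (t−1) of the 8 are across; that first reaches 8 at t = 4, so at least 7 crossings are needed.
Since 5 < 7, 5 crossings cannot be enough. (The shortest complete plan in fact takes 7:)
1. 2 ogres → the rooftop.  (the basement: 5K 1O; the rooftop: 0K 2O)
2. 1 ogre ← the basement.  (the basement: 5K 2O; the rooftop: 0K 1O)
3. 2 knights and 1 ogre → the rooftop.  (the basement: 3K 1O; the rooftop: 2K 2O)
4. 1 ogre ← the basement.  (the basement: 3K 2O; the rooftop: 2K 1O)
5. 1 knight and 2 ogres → the rooftop.  (the basement: 2K 0O; the rooftop: 3K 3O)
6. 1 ogre ← the basement.  (the basement: 2K 1O; the rooftop: 3K 2O)
7. 2 knights and 1 ogre → the rooftop.  (the basement: 0K 0O; the rooftop: 5K 3O)

No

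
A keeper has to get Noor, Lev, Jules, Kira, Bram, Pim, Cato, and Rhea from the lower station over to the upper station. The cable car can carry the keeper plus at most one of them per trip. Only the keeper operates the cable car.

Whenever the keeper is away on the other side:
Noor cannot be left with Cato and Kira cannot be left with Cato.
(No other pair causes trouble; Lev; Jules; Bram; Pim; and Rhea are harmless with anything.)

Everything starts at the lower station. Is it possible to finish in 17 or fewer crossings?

Yes

Yes — this plan uses 17 crossings (≤ 17):
1. Keeper goes to the upper station with Cato.  [the lower station: Bram, Jules, Kira, Lev, Noor, Pim, Rhea | the upper station: Cato]
2. Keeper goes back to the lower station alone.  [the lower station: Bram, Jules, Kira, Lev, Noor, Pim, Rhea | the upper station: Cato]
3. Keeper goes to the upper station with Noor.  [the lower station: Bram, Jules, Kira, Lev, Pim, Rhea | the upper station: Cato, Noor]
4. Keeper goes back to the lower station with Cato.  [the lower station: Bram, Cato, Jules, Kira, Lev, Pim, Rhea | the upper station: Noor]
5. Keeper goes to the upper station with Kira.  [the lower station: Bram, Cato, Jules, Lev, Pim, Rhea | the upper station: Kira, Noor]
6. Keeper goes back to the lower station alone.  [the lower station: Bram, Cato, Jules, Lev, Pim, Rhea | the upper station: Kira, Noor]
7. Keeper goes to the upper station with Lev.  [the lower station: Bram, Cato, Jules, Pim, Rhea | the upper station: Kira, Lev, Noor]
8. Keeper goes back to the lower station alone.  [the lower station: Bram, Cato, Jules, Pim, Rhea | the upper station: Kira, Lev, Noor]
9. Keeper goes to the upper station with Jules.  [the lower station: Bram, Cato, Pim, Rhea | the upper station: Jules, Kira, Lev, Noor]
10. Keeper goes back to the lower station alone.  [the lower station: Bram, Cato, Pim, Rhea | the upper station: Jules, Kira, Lev, Noor]
11. Keeper goes to the upper station with Bram.  [the lower station: Cato, Pim, Rhea | the upper station: Bram, Jules, Kira, Lev, Noor]
12. Keeper goes back to the lower station alone.  [the lower station: Cato, Pim, Rhea | the upper station: Bram, Jules, Kira, Lev, Noor]
13. Keeper goes to the upper station with Pim.  [the lower station: Cato, Rhea | the upper station: Bram, Jules, Kira, Lev, Noor, Pim]
14. Keeper goes back to the lower station alone.  [the lower station: Cato, Rhea | the upper station: Bram, Jules, Kira, Lev, Noor, Pim]
15. Keeper goes to the upper station with Rhea.  [the lower station: Cato | the upper station: Bram, Jules, Kira, Lev, Noor, Pim, Rhea]
16. Keeper goes back to the lower station alone.  [the lower station: Cato | the upper station: Bram, Jules, Kira, Lev, Noor, Pim, Rhea]
17. Keeper goes to the upper station with Cato.  [the lower station: — | the upper station: Bram, Cato, Jules, Kira, Lev, Noor, Pim, Rhea]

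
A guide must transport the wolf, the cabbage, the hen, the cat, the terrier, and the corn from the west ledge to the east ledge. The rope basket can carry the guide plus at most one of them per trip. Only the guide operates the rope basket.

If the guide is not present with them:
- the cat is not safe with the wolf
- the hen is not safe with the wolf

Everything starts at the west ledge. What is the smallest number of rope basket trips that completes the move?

13

Counting alone: the guide can take at most 1 across per trip to the east ledge, so moving all 6 needs at least 6 loaded trips out, with a return between consecutive ones — at least 11 crossings.
The safety rule pushes this higher. Following every safe sequence of crossings, the most of the 6 that can be at the east ledge as the rope basket arrives there on crossing 11 is 5 — never all 6.
So no plan with fewer than 13 crossings exists, and this one achieves 13:
1. Guide goes to the east ledge with the wolf.
2. Guide goes back to the west ledge alone.
3. Guide goes to the east ledge with the cabbage.
4. Guide goes back to the west ledge alone.
5. Guide goes to the east ledge with the hen.
6. Guide goes back to the west ledge with the wolf.
7. Guide goes to the east ledge with the cat.
8. Guide goes back to the west ledge alone.
9. Guide goes to the east ledge with the terrier.
10. Guide goes back to the west ledge alone.
11. Guide goes to the east ledge with the corn.
12. Guide goes back to the west ledge alone.
13. Guide goes to the east ledge with the wolf.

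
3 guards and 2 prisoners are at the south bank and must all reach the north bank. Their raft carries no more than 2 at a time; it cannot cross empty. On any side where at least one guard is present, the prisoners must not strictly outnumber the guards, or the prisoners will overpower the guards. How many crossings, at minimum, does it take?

7

Counting alone: each trip to the north bank takes at most 2 across and each return brings at least 1 back, so after t trips out (and t−1 returns) at most 2t − (t−1) of the 5 are across; that first reaches 5 at t = 4, so at least 7 crossings are needed.
The plan below uses exactly 7 crossings, so it is optimal:
1. 2 prisoners → the north bank.  (the south bank: 3G 0P; the north bank: 0G 2P)
2. 1 prisoner ← the south bank.  (the south bank: 3G 1P; the north bank: 0G 1P)
3. 2 guards → the north bank.  (the south bank: 1G 1P; the north bank: 2G 1P)
4. 1 guard ← the south bank.  (the south bank: 2G 1P; the north bank: 1G 1P)
5. 1 guard and 1 prisoner → the north bank.  (the south bank: 1G 0P; the north bank: 2G 2P)
6. 1 prisoner ← the south bank.  (the south bank: 1G 1P; the north bank: 2G 1P)
7. 1 guard and 1 prisoner → the north bank.  (the south bank: 0G 0P; the north bank: 3G 2P)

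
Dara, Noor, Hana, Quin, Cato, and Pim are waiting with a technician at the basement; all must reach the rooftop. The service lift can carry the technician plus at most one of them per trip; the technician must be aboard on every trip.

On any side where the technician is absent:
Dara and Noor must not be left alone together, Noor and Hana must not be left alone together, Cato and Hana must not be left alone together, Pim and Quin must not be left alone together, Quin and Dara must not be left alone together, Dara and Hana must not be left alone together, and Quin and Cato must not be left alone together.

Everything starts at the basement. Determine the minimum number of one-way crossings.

impossible

Whatever the first load, the items left behind include a forbidden pair without the technician. No opening move is safe, so no plan exists.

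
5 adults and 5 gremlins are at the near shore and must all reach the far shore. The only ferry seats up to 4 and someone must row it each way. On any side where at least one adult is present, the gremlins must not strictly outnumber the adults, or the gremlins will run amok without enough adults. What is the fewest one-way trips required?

7

Counting alone: each trip to the far shore takes at most 4 across and each return brings at least 1 back, so after t trips out (and t−1 returns) at most 4t − (t−1) of the 10 are across; that first reaches 10 at t = 3, so at least 5 crossings are needed.
The safety rule pushes this higher. Following every safe sequence of crossings, the most of the 10 that can be at the far shore as the ferry arrives there on crossing 5 is 9 — never all 10.
So no plan with fewer than 7 crossings exists, and this one achieves 7:
1. 2 gremlins → the far shore.  (the near shore: 5A 3G; the far shore: 0A 2G)
2. 1 gremlin ← the near shore.  (the near shore: 5A 4G; the far shore: 0A 1G)
3. 4 gremlins → the far shore.  (the near shore: 5A 0G; the far shore: 0A 5G)
4. 1 gremlin ← the near shore.  (the near shore: 5A 1G; the far shore: 0A 4G)
5. 4 adults → the far shore.  (the near shore: 1A 1G; the far shore: 4A 4G)
6. 1 adult and 1 gremlin ← the near shore.  (the near shore: 2A 2G; the far shore: 3A 3G)
7. 2 adults and 2 gremlins → the far shore.  (the near shore: 0A 0G; the far shore: 5A 5G)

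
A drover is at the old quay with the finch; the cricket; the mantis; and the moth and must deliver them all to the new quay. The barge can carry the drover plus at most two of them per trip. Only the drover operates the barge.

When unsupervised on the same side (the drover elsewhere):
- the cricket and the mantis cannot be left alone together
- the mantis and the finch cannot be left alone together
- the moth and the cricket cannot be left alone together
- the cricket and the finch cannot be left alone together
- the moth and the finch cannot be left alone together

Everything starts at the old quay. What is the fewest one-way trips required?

5

Counting alone: the drover can take at most 2 across per trip to the new quay, so moving all 4 needs at least 2 loaded trips out, with a return between consecutive ones — at least 3 crossings.
The safety rule pushes this higher. Following every safe sequence of crossings, the most of the 4 that can be at the new quay as the barge arrives there on crossing 3 is 3 — never all 4.
So no plan with fewer than 5 crossings exists, and this one achieves 5:
1. Drover goes to the new quay with the cricket and the finch.
2. Drover goes back to the old quay with the finch.
3. Drover goes to the new quay with the mantis and the moth.
4. Drover goes back to the old quay with the cricket.
5. Drover goes to the new quay with the cricket and the finch.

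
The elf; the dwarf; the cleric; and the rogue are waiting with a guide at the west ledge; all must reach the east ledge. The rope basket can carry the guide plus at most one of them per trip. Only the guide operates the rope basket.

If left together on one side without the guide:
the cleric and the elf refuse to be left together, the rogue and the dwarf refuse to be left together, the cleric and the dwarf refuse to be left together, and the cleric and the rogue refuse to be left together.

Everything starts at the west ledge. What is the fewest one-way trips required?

impossible

Whatever the first load, the items left behind include a forbidden pair without the guide. No opening move is safe, so no plan exists.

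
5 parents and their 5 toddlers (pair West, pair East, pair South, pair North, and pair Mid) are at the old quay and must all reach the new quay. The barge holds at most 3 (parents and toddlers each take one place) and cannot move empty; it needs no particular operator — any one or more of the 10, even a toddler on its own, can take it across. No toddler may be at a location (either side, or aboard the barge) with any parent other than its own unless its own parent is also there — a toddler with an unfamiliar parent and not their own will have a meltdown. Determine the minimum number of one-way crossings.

11

Counting alone: each trip to the new quay takes at most 3 across and each return brings at least 1 back, so after t trips out (and t−1 returns) at most 3t − (t−1) of the 10 are across; that first reaches 10 at t = 5, so at least 9 crossings are needed.
The safety rule pushes this higher. Following every safe sequence of crossings, the most of the 10 that can be at the new quay as the barge arrives there on crossing 9 is 9 — never all 10.
So no plan with fewer than 11 crossings exists, and this one achieves 11:
1. parent West and toddler West cross → the new quay.
2. parent West crosses ← the old quay.
3. toddler East, toddler North, and toddler South cross → the new quay.
4. toddler West crosses ← the old quay.
5. parent East, parent North, and parent South cross → the new quay.
6. parent East and toddler East cross ← the old quay.
7. parent East, parent Mid, and parent West cross → the new quay.
8. toddler South crosses ← the old quay.
9. toddler East and toddler West cross → the new quay.
10. toddler West crosses ← the old quay.
11. toddler Mid, toddler South, and toddler West cross → the new quay.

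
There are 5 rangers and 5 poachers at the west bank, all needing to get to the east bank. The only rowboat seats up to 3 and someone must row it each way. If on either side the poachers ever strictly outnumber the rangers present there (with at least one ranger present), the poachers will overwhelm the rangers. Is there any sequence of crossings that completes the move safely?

1. 2 poachers → the east bank.  (the west bank: 5R 3P; the east bank: 0R 2P)
2. 1 poacher ← the west bank.  (the west bank: 5R 4P; the east bank: 0R 1P)
3. 3 poachers → the east bank.  (the west bank: 5R 1P; the east bank: 0R 4P)
4. 1 poacher ← the west bank.  (the west bank: 5R 2P; the east bank: 0R 3P)
5. 3 rangers → the east bank.  (the west bank: 2R 2P; the east bank: 3R 3P)
6. 1 ranger and 1 poacher ← the west bank.  (the west bank: 3R 3P; the east bank: 2R 2P)
7. 3 rangers → the east bank.  (the west bank: 0R 3P; the east bank: 5R 2P)
8. 1 poacher ← the west bank.  (the west bank: 0R 4P; the east bank: 5R 1P)
9. 2 poachers → the east bank.  (the west bank: 0R 2P; the east bank: 5R 3P)
10. 1 poacher ← the west bank.  (the west bank: 0R 3P; the east bank: 5R 2P)
11. 3 poachers → the east bank.  (the west bank: 0R 0P; the east bank: 5R 5P)

Yes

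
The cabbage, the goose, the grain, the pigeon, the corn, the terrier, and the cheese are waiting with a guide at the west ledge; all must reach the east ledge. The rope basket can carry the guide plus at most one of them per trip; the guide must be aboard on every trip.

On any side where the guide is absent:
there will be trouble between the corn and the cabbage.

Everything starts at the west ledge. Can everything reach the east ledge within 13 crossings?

Yes — this plan uses 13 crossings (≤ 13):
1. Guide goes to the east ledge with the cabbage.
2. Guide goes back to the west ledge alone.
3. Guide goes to the east ledge with the goose.
4. Guide goes back to the west ledge alone.
5. Guide goes to the east ledge with the grain.
6. Guide goes back to the west ledge alone.
7. Guide goes to the east ledge with the pigeon.
8. Guide goes back to the west ledge alone.
9. Guide goes to the east ledge with the terrier.
10. Guide goes back to the west ledge alone.
11. Guide goes to the east ledge with the cheese.
12. Guide goes back to the west ledge alone.
13. Guide goes to the east ledge with the corn.

Yes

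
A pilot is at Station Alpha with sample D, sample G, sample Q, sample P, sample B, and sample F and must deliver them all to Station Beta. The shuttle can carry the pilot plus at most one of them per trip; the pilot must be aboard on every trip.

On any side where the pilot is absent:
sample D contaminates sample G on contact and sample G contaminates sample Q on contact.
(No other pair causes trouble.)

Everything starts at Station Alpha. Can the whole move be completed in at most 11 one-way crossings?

No

Counting alone: the pilot can take at most 1 across per trip to Station Beta, so moving all 6 needs at least 6 loaded trips out, with a return between consecutive ones — at least 11 crossings.
The safety rule pushes this higher. Following every safe sequence of crossings, the most of the 6 that can be at Station Beta as the shuttle arrives there on crossing 11 is 5 — never all 6.
So the move cannot be finished within 11 crossings. (The shortest complete plan takes 13:)
1. Pilot goes to Station Beta with sample G.  [Station Alpha: sample B, sample D, sample F, sample P, sample Q | Station Beta: sample G]
2. Pilot goes back to Station Alpha alone.  [Station Alpha: sample B, sample D, sample F, sample P, sample Q | Station Beta: sample G]
3. Pilot goes to Station Beta with sample D.  [Station Alpha: sample B, sample F, sample P, sample Q | Station Beta: sample D, sample G]
4. Pilot goes back to Station Alpha with sample G.  [Station Alpha: sample B, sample F, sample G, sample P, sample Q | Station Beta: sample D]
5. Pilot goes to Station Beta with sample Q.  [Station Alpha: sample B, sample F, sample G, sample P | Station Beta: sample D, sample Q]
6. Pilot goes back to Station Alpha alone.  [Station Alpha: sample B, sample F, sample G, sample P | Station Beta: sample D, sample Q]
7. Pilot goes to Station Beta with sample P.  [Station Alpha: sample B, sample F, sample G | Station Beta: sample D, sample P, sample Q]
8. Pilot goes back to Station Alpha alone.  [Station Alpha: sample B, sample F, sample G | Station Beta: sample D, sample P, sample Q]
9. Pilot goes to Station Beta with sample B.  [Station Alpha: sample F, sample G | Station Beta: sample B, sample D, sample P, sample Q]
10. Pilot goes back to Station Alpha alone.  [Station Alpha: sample F, sample G | Station Beta: sample B, sample D, sample P, sample Q]
11. Pilot goes to Station Beta with sample F.  [Station Alpha: sample G | Station Beta: sample B, sample D, sample F, sample P, sample Q]
12. Pilot goes back to Station Alpha alone.  [Station Alpha: sample G | Station Beta: sample B, sample D, sample F, sample P, sample Q]
13. Pilot goes to Station Beta with sample G.  [Station Alpha: — | Station Beta: sample B, sample D, sample F, sample G, sample P, sample Q]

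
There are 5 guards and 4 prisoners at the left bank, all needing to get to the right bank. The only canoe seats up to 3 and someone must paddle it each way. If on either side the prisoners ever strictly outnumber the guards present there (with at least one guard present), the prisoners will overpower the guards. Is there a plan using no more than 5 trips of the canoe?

Counting alone: each trip to the right bank takes at most 3 across and each return brings at least 1 back, so after t trips out (and t−1 returns) at most 3t − (t−1) of the 9 are across; that first reaches 9 at t = 4, so at least 7 crossings are needed.
Since 5 < 7, 5 crossings cannot be enough. (The shortest complete plan in fact takes 7:)
1. 3 prisoners → the right bank.  (the left bank: 5G 1P; the right bank: 0G 3P)
2. 1 prisoner ← the left bank.  (the left bank: 5G 2P; the right bank: 0G 2P)
3. 3 guards → the right bank.  (the left bank: 2G 2P; the right bank: 3G 2P)
4. 1 guard ← the left bank.  (the left bank: 3G 2P; the right bank: 2G 2P)
5. 2 guards and 1 prisoner → the right bank.  (the left bank: 1G 1P; the right bank: 4G 3P)
6. 1 guard ← the left bank.  (the left bank: 2G 1P; the right bank: 3G 3P)
7. 2 guards and 1 prisoner → the right bank.  (the left bank: 0G 0P; the right bank: 5G 4P)

No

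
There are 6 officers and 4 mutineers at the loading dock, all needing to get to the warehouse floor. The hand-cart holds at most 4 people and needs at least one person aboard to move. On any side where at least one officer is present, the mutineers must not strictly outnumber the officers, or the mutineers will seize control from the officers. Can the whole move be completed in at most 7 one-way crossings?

Yes — this plan uses 5 crossings (≤ 7):
1. 4 mutineers → the warehouse floor.  (the loading dock: 6O 0M; the warehouse floor: 0O 4M)
2. 1 mutineer ← the loading dock.  (the loading dock: 6O 1M; the warehouse floor: 0O 3M)
3. 4 officers → the warehouse floor.  (the loading dock: 2O 1M; the warehouse floor: 4O 3M)
4. 1 mutineer ← the loading dock.  (the loading dock: 2O 2M; the warehouse floor: 4O 2M)
5. 2 officers and 2 mutineers → the warehouse floor.  (the loading dock: 0O 0M; the warehouse floor: 6O 4M)

Yes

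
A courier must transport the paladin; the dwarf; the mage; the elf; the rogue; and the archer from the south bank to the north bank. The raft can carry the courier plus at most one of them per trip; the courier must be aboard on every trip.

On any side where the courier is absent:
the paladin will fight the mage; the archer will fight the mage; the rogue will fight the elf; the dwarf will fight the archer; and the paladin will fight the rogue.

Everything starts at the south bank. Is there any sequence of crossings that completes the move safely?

No

Whatever the first load, the items left behind include a forbidden pair without the courier. No opening move is safe, so no plan exists.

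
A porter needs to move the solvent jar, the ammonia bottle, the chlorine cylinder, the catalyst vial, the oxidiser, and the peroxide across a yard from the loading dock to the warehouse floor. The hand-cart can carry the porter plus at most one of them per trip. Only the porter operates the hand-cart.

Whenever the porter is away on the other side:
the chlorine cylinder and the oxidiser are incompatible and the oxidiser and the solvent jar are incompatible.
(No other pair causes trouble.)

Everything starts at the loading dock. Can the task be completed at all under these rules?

1. Porter goes to the warehouse floor with the oxidiser.
2. Porter goes back to the loading dock alone.
3. Porter goes to the warehouse floor with the solvent jar.
4. Porter goes back to the loading dock with the oxidiser.
5. Porter goes to the warehouse floor with the chlorine cylinder.
6. Porter goes back to the loading dock alone.
7. Porter goes to the warehouse floor with the ammonia bottle.
8. Porter goes back to the loading dock alone.
9. Porter goes to the warehouse floor with the catalyst vial.
10. Porter goes back to the loading dock alone.
11. Porter goes to the warehouse floor with the peroxide.
12. Porter goes back to the loading dock alone.
13. Porter goes to the warehouse floor with the oxidiser.

Yes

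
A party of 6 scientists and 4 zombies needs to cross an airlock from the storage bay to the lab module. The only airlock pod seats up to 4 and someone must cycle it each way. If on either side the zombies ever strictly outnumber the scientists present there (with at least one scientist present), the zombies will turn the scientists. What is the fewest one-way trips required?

Counting alone: each trip to the lab module takes at most 4 across and each return brings at least 1 back, so after t trips out (and t−1 returns) at most 4t − (t−1) of the 10 are across; that first reaches 10 at t = 3, so at least 5 crossings are needed.
The plan below uses exactly 5 crossings, so it is optimal:
1. 4 zombies → the lab module.  (the storage bay: 6S 0Z; the lab module: 0S 4Z)
2. 1 zombie ← the storage bay.  (the storage bay: 6S 1Z; the lab module: 0S 3Z)
3. 4 scientists → the lab module.  (the storage bay: 2S 1Z; the lab module: 4S 3Z)
4. 1 zombie ← the storage bay.  (the storage bay: 2S 2Z; the lab module: 4S 2Z)
5. 2 scientists and 2 zombies → the lab module.  (the storage bay: 0S 0Z; the lab module: 6S 4Z)

5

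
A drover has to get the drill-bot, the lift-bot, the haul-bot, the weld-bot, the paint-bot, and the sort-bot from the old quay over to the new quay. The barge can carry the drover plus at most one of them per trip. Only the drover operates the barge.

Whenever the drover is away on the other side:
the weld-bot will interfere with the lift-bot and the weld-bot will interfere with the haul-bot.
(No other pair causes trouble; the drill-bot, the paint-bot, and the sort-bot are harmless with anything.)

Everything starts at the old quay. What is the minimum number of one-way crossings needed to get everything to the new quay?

13

Counting alone: the drover can take at most 1 across per trip to the new quay, so moving all 6 needs at least 6 loaded trips out, with a return between consecutive ones — at least 11 crossings.
The safety rule pushes this higher. Following every safe sequence of crossings, the most of the 6 that can be at the new quay as the barge arrives there on crossing 11 is 5 — never all 6.
So no plan with fewer than 13 crossings exists, and this one achieves 13:
1. Drover goes to the new quay with the weld-bot.  [the old quay: the drill-bot, the haul-bot, the lift-bot, the paint-bot, the sort-bot | the new quay: the weld-bot]
2. Drover goes back to the old quay alone.  [the old quay: the drill-bot, the haul-bot, the lift-bot, the paint-bot, the sort-bot | the new quay: the weld-bot]
3. Drover goes to the new quay with the drill-bot.  [the old quay: the haul-bot, the lift-bot, the paint-bot, the sort-bot | the new quay: the drill-bot, the weld-bot]
4. Drover goes back to the old quay alone.  [the old quay: the haul-bot, the lift-bot, the paint-bot, the sort-bot | the new quay: the drill-bot, the weld-bot]
5. Drover goes to the new quay with the lift-bot.  [the old quay: the haul-bot, the paint-bot, the sort-bot | the new quay: the drill-bot, the lift-bot, the weld-bot]
6. Drover goes back to the old quay with the weld-bot.  [the old quay: the haul-bot, the paint-bot, the sort-bot, the weld-bot | the new quay: the drill-bot, the lift-bot]
7. Drover goes to the new quay with the haul-bot.  [the old quay: the paint-bot, the sort-bot, the weld-bot | the new quay: the drill-bot, the haul-bot, the lift-bot]
8. Drover goes back to the old quay alone.  [the old quay: the paint-bot, the sort-bot, the weld-bot | the new quay: the drill-bot, the haul-bot, the lift-bot]
9. Drover goes to the new quay with the paint-bot.  [the old quay: the sort-bot, the weld-bot | the new quay: the drill-bot, the haul-bot, the lift-bot, the paint-bot]
10. Drover goes back to the old quay alone.  [the old quay: the sort-bot, the weld-bot | the new quay: the drill-bot, the haul-bot, the lift-bot, the paint-bot]
11. Drover goes to the new quay with the sort-bot.  [the old quay: the weld-bot | the new quay: the drill-bot, the haul-bot, the lift-bot, the paint-bot, the sort-bot]
12. Drover goes back to the old quay alone.  [the old quay: the weld-bot | the new quay: the drill-bot, the haul-bot, the lift-bot, the paint-bot, the sort-bot]
13. Drover goes to the new quay with the weld-bot.  [the old quay: — | the new quay: the drill-bot, the haul-bot, the lift-bot, the paint-bot, the sort-bot, the weld-bot]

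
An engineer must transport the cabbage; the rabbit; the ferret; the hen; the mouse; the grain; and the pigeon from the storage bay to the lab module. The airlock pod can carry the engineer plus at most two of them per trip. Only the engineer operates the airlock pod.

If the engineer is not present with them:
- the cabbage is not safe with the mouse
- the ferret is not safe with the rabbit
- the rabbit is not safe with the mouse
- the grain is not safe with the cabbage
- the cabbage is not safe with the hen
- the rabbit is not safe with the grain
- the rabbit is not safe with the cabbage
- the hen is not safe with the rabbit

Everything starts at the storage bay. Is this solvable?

Following every safe sequence of crossings from the start, the most of the 7 that can be at the lab module as the airlock pod arrives there on crossings 1, 3, 5, 7 is 2, 3, 4, 5 respectively; the best ever achieved is 5 of 7.
From crossing 9 on, no configuration arises that was not already reachable earlier: only 38 distinct safe configurations (who is on which side, and where the airlock pod is) can ever be reached, none of them has everyone across, and every continuation just revisits them. So no valid plan exists.

No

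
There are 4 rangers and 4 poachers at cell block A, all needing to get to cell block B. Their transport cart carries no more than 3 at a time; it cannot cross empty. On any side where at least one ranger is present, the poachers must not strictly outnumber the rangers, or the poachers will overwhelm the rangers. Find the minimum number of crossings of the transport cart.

9

Counting alone: each trip to cell block B takes at most 3 across and each return brings at least 1 back, so after t trips out (and t−1 returns) at most 3t − (t−1) of the 8 are across; that first reaches 8 at t = 4, so at least 7 crossings are needed.
The safety rule pushes this higher. Following every safe sequence of crossings, the most of the 8 that can be at cell block B as the transport cart arrives there on crossing 7 is 7 — never all 8.
So no plan with fewer than 9 crossings exists, and this one achieves 9:
1. 2 poachers → cell block B.  (cell block A: 4R 2P; cell block B: 0R 2P)
2. 1 poacher ← cell block A.  (cell block A: 4R 3P; cell block B: 0R 1P)
3. 3 poachers → cell block B.  (cell block A: 4R 0P; cell block B: 0R 4P)
4. 1 poacher ← cell block A.  (cell block A: 4R 1P; cell block B: 0R 3P)
5. 3 rangers → cell block B.  (cell block A: 1R 1P; cell block B: 3R 3P)
6. 1 ranger and 1 poacher ← cell block A.  (cell block A: 2R 2P; cell block B: 2R 2P)
7. 2 rangers → cell block B.  (cell block A: 0R 2P; cell block B: 4R 2P)
8. 1 poacher ← cell block A.  (cell block A: 0R 3P; cell block B: 4R 1P)
9. 3 poachers → cell block B.  (cell block A: 0R 0P; cell block B: 4R 4P)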